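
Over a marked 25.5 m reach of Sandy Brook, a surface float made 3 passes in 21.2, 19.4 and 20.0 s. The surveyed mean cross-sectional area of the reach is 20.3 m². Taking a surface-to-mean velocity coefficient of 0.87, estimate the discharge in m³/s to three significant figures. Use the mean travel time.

t̄ = (21.2 + 19.4 + 20.0) / 3 = 20.2 s
v_surface = L / t̄ = 25.5 / 20.2 = 1.262 m/s
v_mean = 0.87 × 1.262 = 1.098 m/s
Q = A × v_mean = 20.3 × 1.098 = 22.29 m³/s

22.3 m³/s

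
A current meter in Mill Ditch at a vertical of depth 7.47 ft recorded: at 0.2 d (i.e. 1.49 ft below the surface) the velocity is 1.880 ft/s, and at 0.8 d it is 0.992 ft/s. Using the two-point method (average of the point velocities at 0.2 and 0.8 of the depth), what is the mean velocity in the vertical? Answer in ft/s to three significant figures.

v̄ = (1.880 + 0.992) / 2 = 1.436 ft/s

1.44 ft/s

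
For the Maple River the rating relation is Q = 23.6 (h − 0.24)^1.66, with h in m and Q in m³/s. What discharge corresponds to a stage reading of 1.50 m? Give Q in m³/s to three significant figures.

Q = 23.6 × (1.50 − 0.24)^1.66 = 23.6 × 1.26^1.66 = 34.64 m³/s

34.6 m³/s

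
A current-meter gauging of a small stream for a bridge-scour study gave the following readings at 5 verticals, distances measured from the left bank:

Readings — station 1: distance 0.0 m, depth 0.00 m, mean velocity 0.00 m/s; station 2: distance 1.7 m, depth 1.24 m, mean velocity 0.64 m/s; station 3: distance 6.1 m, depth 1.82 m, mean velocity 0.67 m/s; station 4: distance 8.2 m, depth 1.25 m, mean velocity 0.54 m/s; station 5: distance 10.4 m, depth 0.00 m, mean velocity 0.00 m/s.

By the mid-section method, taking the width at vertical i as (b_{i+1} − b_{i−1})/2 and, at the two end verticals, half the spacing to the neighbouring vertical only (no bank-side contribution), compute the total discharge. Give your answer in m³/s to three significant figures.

w_2 = (6.1 − 0.0)/2 = 3.05 m; q_2 = 0.64 × 1.24 × 3.05 = 2.420 m³/s
w_3 = (8.2 − 1.7)/2 = 3.25 m; q_3 = 0.67 × 1.82 × 3.25 = 3.963 m³/s
w_4 = (10.4 − 6.1)/2 = 2.15 m; q_4 = 0.54 × 1.25 × 2.15 = 1.451 m³/s
Stations 1, 5 contribute zero (depth or velocity is 0).
Q = Σ qᵢ = 7.835 m³/s

7.83 m³/s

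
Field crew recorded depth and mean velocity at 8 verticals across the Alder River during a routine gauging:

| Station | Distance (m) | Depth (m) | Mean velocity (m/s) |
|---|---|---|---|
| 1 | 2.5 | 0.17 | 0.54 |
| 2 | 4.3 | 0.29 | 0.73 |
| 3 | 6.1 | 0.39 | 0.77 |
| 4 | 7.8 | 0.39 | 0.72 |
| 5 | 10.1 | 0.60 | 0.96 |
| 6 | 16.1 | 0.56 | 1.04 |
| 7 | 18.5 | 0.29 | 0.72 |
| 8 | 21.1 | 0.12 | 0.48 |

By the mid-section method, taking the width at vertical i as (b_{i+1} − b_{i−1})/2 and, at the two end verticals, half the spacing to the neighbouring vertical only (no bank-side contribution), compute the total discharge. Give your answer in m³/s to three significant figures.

w_1 = (4.3 − 2.5)/2 = 0.9 m; q_1 = 0.54 × 0.17 × 0.9 = 0.08262 m³/s
w_2 = (6.1 − 2.5)/2 = 1.8 m; q_2 = 0.73 × 0.29 × 1.8 = 0.3811 m³/s
w_3 = (7.8 − 4.3)/2 = 1.75 m; q_3 = 0.77 × 0.39 × 1.75 = 0.5255 m³/s
w_4 = (10.1 − 6.1)/2 = 2 m; q_4 = 0.72 × 0.39 × 2 = 0.5616 m³/s
w_5 = (16.1 − 7.8)/2 = 4.15 m; q_5 = 0.96 × 0.60 × 4.15 = 2.390 m³/s
w_6 = (18.5 − 10.1)/2 = 4.2 m; q_6 = 1.04 × 0.56 × 4.2 = 2.446 m³/s
w_7 = (21.1 − 16.1)/2 = 2.5 m; q_7 = 0.72 × 0.29 × 2.5 = 0.5220 m³/s
w_8 = (21.1 − 18.5)/2 = 1.3 m; q_8 = 0.48 × 0.12 × 1.3 = 0.07488 m³/s
Q = Σ qᵢ = 6.984 m³/s

6.98 m³/s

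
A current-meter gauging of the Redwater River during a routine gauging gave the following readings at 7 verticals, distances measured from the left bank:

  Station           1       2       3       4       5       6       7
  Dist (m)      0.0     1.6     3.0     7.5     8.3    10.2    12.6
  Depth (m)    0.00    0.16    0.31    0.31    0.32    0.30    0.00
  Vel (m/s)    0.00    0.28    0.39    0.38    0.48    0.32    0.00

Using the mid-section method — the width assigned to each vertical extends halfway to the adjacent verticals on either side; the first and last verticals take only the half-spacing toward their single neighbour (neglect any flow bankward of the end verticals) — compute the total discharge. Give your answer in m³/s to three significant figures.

w_2 = (3.0 − 0.0)/2 = 1.5 m; q_2 = 0.28 × 0.16 × 1.5 = 0.06720 m³/s
w_3 = (7.5 − 1.6)/2 = 2.95 m; q_3 = 0.39 × 0.31 × 2.95 = 0.3567 m³/s
w_4 = (8.3 − 3.0)/2 = 2.65 m; q_4 = 0.38 × 0.31 × 2.65 = 0.3122 m³/s
w_5 = (10.2 − 7.5)/2 = 1.35 m; q_5 = 0.48 × 0.32 × 1.35 = 0.2074 m³/s
w_6 = (12.6 − 8.3)/2 = 2.15 m; q_6 = 0.32 × 0.30 × 2.15 = 0.2064 m³/s
Stations 1, 7 contribute zero (depth or velocity is 0).
Q = Σ qᵢ = 1.150 m³/s

1.15 m³/s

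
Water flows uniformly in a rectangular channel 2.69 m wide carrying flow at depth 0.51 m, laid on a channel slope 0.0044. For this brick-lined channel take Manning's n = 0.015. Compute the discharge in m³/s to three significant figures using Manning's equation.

A = b·y = 2.69 × 0.51 = 1.372 m²
P = b + 2y = 2.69 + 2×0.51 = 3.710 m
R = A/P = 1.372/3.710 = 0.3698 m
Q = (1/n)·A·R^(2/3)·S^(1/2) = (1/0.015) × 1.372 × 0.3698^(2/3) × 0.0044^(1/2) = 3.126 m³/s

3.13 m³/s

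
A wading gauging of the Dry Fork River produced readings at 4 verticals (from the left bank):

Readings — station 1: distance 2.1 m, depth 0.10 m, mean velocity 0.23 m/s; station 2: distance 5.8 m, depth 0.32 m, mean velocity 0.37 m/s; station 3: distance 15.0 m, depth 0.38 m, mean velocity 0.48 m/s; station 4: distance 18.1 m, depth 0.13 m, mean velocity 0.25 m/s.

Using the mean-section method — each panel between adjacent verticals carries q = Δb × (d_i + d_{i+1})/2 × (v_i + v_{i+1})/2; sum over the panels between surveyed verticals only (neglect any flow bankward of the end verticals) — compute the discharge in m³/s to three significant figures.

1.89 m³/s

Panel 1-2: Δb = 3.7 m, d̄ = (0.10+0.32)/2 = 0.21, v̄ = (0.23+0.37)/2 = 0.3 → q = 3.7×0.21×0.3 = 0.2331 m³/s
Panel 2-3: Δb = 9.2 m, d̄ = (0.32+0.38)/2 = 0.35, v̄ = (0.37+0.48)/2 = 0.425 → q = 9.2×0.35×0.425 = 1.369 m³/s
Panel 3-4: Δb = 3.1 m, d̄ = (0.38+0.13)/2 = 0.255, v̄ = (0.48+0.25)/2 = 0.365 → q = 3.1×0.255×0.365 = 0.2885 m³/s
Q = Σ q = 1.890 m³/s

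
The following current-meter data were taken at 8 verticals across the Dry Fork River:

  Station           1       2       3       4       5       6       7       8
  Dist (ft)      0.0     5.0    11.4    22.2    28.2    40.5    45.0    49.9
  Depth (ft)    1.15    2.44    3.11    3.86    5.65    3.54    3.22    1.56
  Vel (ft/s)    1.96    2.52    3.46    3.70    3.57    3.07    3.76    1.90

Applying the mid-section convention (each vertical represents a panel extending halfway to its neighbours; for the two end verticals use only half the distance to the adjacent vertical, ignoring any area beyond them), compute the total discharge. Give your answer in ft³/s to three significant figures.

593 ft³/s

w_1 = (5.0 − 0.0)/2 = 2.5 ft; q_1 = 1.96 × 1.15 × 2.5 = 5.635 ft³/s
w_2 = (11.4 − 0.0)/2 = 5.7 ft; q_2 = 2.52 × 2.44 × 5.7 = 35.05 ft³/s
w_3 = (22.2 − 5.0)/2 = 8.6 ft; q_3 = 3.46 × 3.11 × 8.6 = 92.54 ft³/s
w_4 = (28.2 − 11.4)/2 = 8.4 ft; q_4 = 3.70 × 3.86 × 8.4 = 120.0 ft³/s
w_5 = (40.5 − 22.2)/2 = 9.15 ft; q_5 = 3.57 × 5.65 × 9.15 = 184.6 ft³/s
w_6 = (45.0 − 28.2)/2 = 8.4 ft; q_6 = 3.07 × 3.54 × 8.4 = 91.29 ft³/s
w_7 = (49.9 − 40.5)/2 = 4.7 ft; q_7 = 3.76 × 3.22 × 4.7 = 56.90 ft³/s
w_8 = (49.9 − 45.0)/2 = 2.45 ft; q_8 = 1.90 × 1.56 × 2.45 = 7.262 ft³/s
Q = Σ qᵢ = 593.2 ft³/s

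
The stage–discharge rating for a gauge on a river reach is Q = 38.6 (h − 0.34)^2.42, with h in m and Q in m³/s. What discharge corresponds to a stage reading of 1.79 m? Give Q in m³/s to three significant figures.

Q = 38.6 × (1.79 − 0.34)^2.42 = 38.6 × 1.45^2.42 = 94.86 m³/s

94.9 m³/s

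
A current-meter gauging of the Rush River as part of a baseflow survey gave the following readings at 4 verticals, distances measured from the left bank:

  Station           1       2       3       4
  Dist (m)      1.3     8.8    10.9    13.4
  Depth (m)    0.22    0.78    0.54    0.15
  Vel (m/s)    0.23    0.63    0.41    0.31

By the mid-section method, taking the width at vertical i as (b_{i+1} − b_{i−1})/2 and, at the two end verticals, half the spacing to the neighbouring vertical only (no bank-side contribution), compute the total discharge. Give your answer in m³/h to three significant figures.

11200 m³/h

w_1 = (8.8 − 1.3)/2 = 3.75 m; q_1 = 0.23 × 0.22 × 3.75 = 0.1898 m³/s
w_2 = (10.9 − 1.3)/2 = 4.8 m; q_2 = 0.63 × 0.78 × 4.8 = 2.359 m³/s
w_3 = (13.4 − 8.8)/2 = 2.3 m; q_3 = 0.41 × 0.54 × 2.3 = 0.5092 m³/s
w_4 = (13.4 − 10.9)/2 = 1.25 m; q_4 = 0.31 × 0.15 × 1.25 = 0.05813 m³/s
Q = Σ qᵢ = 3.116 m³/s
= 3.116 × 3600 = 11220 m³/h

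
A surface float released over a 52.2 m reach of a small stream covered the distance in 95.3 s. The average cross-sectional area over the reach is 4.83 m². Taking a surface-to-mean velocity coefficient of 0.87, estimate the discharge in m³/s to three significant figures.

v_surface = L / t̄ = 52.2 / 95.3 = 0.5477 m/s
v_mean = 0.87 × 0.5477 = 0.4765 m/s
Q = A × v_mean = 4.83 × 0.4765 = 2.302 m³/s

2.30 m³/s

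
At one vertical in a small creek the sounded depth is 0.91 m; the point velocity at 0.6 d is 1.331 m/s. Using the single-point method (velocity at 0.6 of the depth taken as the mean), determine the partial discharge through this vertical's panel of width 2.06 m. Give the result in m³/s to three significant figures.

2.50 m³/s

v̄ = v₀.₆ = 1.331 m/s
q = v̄ × d × w = 1.331 × 0.91 × 2.06 = 2.495 m³/s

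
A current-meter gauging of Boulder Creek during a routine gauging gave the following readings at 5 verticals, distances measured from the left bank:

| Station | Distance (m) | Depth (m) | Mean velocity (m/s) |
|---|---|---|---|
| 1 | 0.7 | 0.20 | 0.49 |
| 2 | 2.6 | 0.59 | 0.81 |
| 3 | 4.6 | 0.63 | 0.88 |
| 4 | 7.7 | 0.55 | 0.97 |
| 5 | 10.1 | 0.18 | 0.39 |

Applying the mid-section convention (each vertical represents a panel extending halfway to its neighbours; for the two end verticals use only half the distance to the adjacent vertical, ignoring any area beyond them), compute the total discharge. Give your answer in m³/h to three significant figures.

w_1 = (2.6 − 0.7)/2 = 0.95 m; q_1 = 0.49 × 0.20 × 0.95 = 0.09310 m³/s
w_2 = (4.6 − 0.7)/2 = 1.95 m; q_2 = 0.81 × 0.59 × 1.95 = 0.9319 m³/s
w_3 = (7.7 − 2.6)/2 = 2.55 m; q_3 = 0.88 × 0.63 × 2.55 = 1.414 m³/s
w_4 = (10.1 − 4.6)/2 = 2.75 m; q_4 = 0.97 × 0.55 × 2.75 = 1.467 m³/s
w_5 = (10.1 − 7.7)/2 = 1.2 m; q_5 = 0.39 × 0.18 × 1.2 = 0.08424 m³/s
Q = Σ qᵢ = 3.990 m³/s
= 3.990 × 3600 = 14360 m³/h

14400 m³/h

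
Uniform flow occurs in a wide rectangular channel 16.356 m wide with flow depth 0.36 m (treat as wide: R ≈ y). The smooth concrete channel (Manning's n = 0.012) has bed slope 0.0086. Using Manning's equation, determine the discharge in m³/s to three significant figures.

23.0 m³/s

A = b·y = 16.356 × 0.36 = 5.888 m²
Wide channel: R ≈ y = 0.36 m
Q = (1/n)·A·R^(2/3)·S^(1/2) = (1/0.012) × 5.888 × 0.3600^(2/3) × 0.0086^(1/2) = 23.03 m³/s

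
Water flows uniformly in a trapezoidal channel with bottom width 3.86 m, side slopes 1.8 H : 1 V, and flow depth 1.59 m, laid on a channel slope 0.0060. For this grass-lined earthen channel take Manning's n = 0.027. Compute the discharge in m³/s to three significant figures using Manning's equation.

A = (b + z·y)·y = (3.86 + 1.8×1.59)×1.59 = 10.69 m²
P = b + 2y√(1+z²) = 3.86 + 2×1.59×√(1+1.8²) = 10.41 m
R = A/P = 10.69/10.41 = 1.027 m
Q = (1/n)·A·R^(2/3)·S^(1/2) = (1/0.027) × 10.69 × 1.027^(2/3) × 0.0060^(1/2) = 31.21 m³/s

31.2 m³/s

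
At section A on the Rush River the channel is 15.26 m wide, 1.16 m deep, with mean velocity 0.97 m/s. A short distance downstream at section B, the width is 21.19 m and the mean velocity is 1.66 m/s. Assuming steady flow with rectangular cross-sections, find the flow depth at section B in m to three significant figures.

Q = A₁V₁ = (15.26×1.16) × 0.97 = 17.17 m³/s
d₂ = Q/(b₂ V₂) = 17.17/(21.19×1.66) = 0.4881 m

0.488 m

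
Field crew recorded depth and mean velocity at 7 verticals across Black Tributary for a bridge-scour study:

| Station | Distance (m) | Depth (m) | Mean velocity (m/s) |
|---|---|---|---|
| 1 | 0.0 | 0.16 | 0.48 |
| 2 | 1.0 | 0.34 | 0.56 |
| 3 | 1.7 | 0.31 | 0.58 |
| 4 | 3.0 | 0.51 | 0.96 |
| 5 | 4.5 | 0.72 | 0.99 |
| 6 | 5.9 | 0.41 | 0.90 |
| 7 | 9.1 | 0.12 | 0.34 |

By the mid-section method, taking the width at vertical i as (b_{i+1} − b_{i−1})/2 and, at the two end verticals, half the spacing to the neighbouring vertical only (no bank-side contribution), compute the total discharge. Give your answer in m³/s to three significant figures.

w_1 = (1.0 − 0.0)/2 = 0.5 m; q_1 = 0.48 × 0.16 × 0.5 = 0.03840 m³/s
w_2 = (1.7 − 0.0)/2 = 0.85 m; q_2 = 0.56 × 0.34 × 0.85 = 0.1618 m³/s
w_3 = (3.0 − 1.0)/2 = 1 m; q_3 = 0.58 × 0.31 × 1 = 0.1798 m³/s
w_4 = (4.5 − 1.7)/2 = 1.4 m; q_4 = 0.96 × 0.51 × 1.4 = 0.6854 m³/s
w_5 = (5.9 − 3.0)/2 = 1.45 m; q_5 = 0.99 × 0.72 × 1.45 = 1.034 m³/s
w_6 = (9.1 − 4.5)/2 = 2.3 m; q_6 = 0.90 × 0.41 × 2.3 = 0.8487 m³/s
w_7 = (9.1 − 5.9)/2 = 1.6 m; q_7 = 0.34 × 0.12 × 1.6 = 0.06528 m³/s
Q = Σ qᵢ = 3.013 m³/s

3.01 m³/s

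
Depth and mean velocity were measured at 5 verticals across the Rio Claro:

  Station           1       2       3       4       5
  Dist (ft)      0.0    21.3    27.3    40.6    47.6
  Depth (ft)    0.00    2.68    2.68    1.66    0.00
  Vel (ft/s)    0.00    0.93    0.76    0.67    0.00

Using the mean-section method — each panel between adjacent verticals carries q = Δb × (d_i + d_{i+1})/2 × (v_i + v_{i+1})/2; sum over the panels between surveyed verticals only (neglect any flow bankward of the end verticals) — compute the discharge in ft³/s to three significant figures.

49.4 ft³/s

Panel 1-2: Δb = 21.3 ft, d̄ = (0.00+2.68)/2 = 1.34, v̄ = (0.00+0.93)/2 = 0.465 → q = 21.3×1.34×0.465 = 13.27 ft³/s
Panel 2-3: Δb = 6 ft, d̄ = (2.68+2.68)/2 = 2.68, v̄ = (0.93+0.76)/2 = 0.845 → q = 6×2.68×0.845 = 13.59 ft³/s
Panel 3-4: Δb = 13.3 ft, d̄ = (2.68+1.66)/2 = 2.17, v̄ = (0.76+0.67)/2 = 0.715 → q = 13.3×2.17×0.715 = 20.64 ft³/s
Panel 4-5: Δb = 7 ft, d̄ = (1.66+0.00)/2 = 0.83, v̄ = (0.67+0.00)/2 = 0.335 → q = 7×0.83×0.335 = 1.946 ft³/s
Q = Σ q = 49.44 ft³/s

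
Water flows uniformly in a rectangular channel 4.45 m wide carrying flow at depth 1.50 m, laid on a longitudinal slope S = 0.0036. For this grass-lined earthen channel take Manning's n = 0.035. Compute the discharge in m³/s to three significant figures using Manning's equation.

10.6 m³/s

A = b·y = 4.45 × 1.50 = 6.675 m²
P = b + 2y = 4.45 + 2×1.50 = 7.450 m
R = A/P = 6.675/7.450 = 0.8960 m
Q = (1/n)·A·R^(2/3)·S^(1/2) = (1/0.035) × 6.675 × 0.8960^(2/3) × 0.0036^(1/2) = 10.63 m³/s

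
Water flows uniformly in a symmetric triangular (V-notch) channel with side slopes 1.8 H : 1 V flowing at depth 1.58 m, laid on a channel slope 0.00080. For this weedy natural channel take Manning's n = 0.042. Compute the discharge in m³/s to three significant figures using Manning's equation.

2.36 m³/s

A = z·y² = 1.8×1.58² = 4.494 m²
P = 2y√(1+z²) = 2×1.58×√(1+1.8²) = 6.507 m
R = A/P = 4.494/6.507 = 0.6906 m
Q = (1/n)·A·R^(2/3)·S^(1/2) = (1/0.042) × 4.494 × 0.6906^(2/3) × 0.00080^(1/2) = 2.364 m³/s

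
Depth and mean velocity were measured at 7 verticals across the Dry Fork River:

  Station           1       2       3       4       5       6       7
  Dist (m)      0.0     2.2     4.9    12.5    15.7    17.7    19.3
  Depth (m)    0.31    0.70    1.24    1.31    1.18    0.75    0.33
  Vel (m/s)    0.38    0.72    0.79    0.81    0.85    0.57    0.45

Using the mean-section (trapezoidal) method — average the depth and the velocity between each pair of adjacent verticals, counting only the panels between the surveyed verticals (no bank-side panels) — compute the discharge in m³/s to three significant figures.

15.5 m³/s

Panel 1-2: Δb = 2.2 m, d̄ = (0.31+0.70)/2 = 0.505, v̄ = (0.38+0.72)/2 = 0.55 → q = 2.2×0.505×0.55 = 0.6111 m³/s
Panel 2-3: Δb = 2.7 m, d̄ = (0.70+1.24)/2 = 0.97, v̄ = (0.72+0.79)/2 = 0.755 → q = 2.7×0.97×0.755 = 1.977 m³/s
Panel 3-4: Δb = 7.6 m, d̄ = (1.24+1.31)/2 = 1.275, v̄ = (0.79+0.81)/2 = 0.8 → q = 7.6×1.275×0.8 = 7.752 m³/s
Panel 4-5: Δb = 3.2 m, d̄ = (1.31+1.18)/2 = 1.245, v̄ = (0.81+0.85)/2 = 0.83 → q = 3.2×1.245×0.83 = 3.307 m³/s
Panel 5-6: Δb = 2 m, d̄ = (1.18+0.75)/2 = 0.965, v̄ = (0.85+0.57)/2 = 0.71 → q = 2×0.965×0.71 = 1.370 m³/s
Panel 6-7: Δb = 1.6 m, d̄ = (0.75+0.33)/2 = 0.54, v̄ = (0.57+0.45)/2 = 0.51 → q = 1.6×0.54×0.51 = 0.4406 m³/s
Q = Σ q = 15.46 m³/s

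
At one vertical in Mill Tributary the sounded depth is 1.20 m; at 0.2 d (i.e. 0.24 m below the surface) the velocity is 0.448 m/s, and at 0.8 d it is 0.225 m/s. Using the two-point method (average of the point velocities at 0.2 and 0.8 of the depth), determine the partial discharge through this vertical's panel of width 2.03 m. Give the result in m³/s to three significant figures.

0.820 m³/s

v̄ = (0.448 + 0.225) / 2 = 0.3365 m/s
q = v̄ × d × w = 0.3365 × 1.20 × 2.03 = 0.8197 m³/s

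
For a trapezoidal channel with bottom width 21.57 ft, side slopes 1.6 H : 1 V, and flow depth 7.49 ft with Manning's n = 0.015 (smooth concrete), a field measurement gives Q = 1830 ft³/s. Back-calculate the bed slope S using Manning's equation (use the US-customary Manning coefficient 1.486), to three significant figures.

A = (b + z·y)·y = (21.57 + 1.6×7.49)×7.49 = 251.3 ft²
P = b + 2y√(1+z²) = 21.57 + 2×7.49×√(1+1.6²) = 49.83 ft
R = A/P = 251.3/49.83 = 5.043 ft
S = (Q·n / (1.486·A·R^(2/3)))² = (1830×0.015 / (1.486×251.3×2.941))² = 0.0006247

0.000625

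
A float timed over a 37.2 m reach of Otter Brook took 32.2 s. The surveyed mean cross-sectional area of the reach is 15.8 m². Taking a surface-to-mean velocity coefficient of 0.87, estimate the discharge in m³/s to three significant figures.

v_surface = L / t̄ = 37.2 / 32.2 = 1.155 m/s
v_mean = 0.87 × 1.155 = 1.005 m/s
Q = A × v_mean = 15.8 × 1.005 = 15.88 m³/s

15.9 m³/s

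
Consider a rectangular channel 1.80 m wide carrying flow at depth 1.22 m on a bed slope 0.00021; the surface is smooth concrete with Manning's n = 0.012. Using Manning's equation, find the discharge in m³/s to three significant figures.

1.71 m³/s

A = b·y = 1.80 × 1.22 = 2.196 m²
P = b + 2y = 1.80 + 2×1.22 = 4.240 m
R = A/P = 2.196/4.240 = 0.5179 m
Q = (1/n)·A·R^(2/3)·S^(1/2) = (1/0.012) × 2.196 × 0.5179^(2/3) × 0.00021^(1/2) = 1.710 m³/s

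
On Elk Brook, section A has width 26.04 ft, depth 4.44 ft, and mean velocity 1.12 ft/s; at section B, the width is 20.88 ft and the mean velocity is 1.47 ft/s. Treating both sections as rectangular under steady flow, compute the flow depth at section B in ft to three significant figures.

4.22 ft

Q = A₁V₁ = (26.04×4.44) × 1.12 = 129.5 ft³/s
d₂ = Q/(b₂ V₂) = 129.5/(20.88×1.47) = 4.219 ft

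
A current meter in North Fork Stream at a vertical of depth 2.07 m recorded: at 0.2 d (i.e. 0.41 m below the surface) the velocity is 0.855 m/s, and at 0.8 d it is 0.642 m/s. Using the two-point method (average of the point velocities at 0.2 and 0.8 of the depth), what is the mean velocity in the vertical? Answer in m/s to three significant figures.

0.749 m/s

v̄ = (0.855 + 0.642) / 2 = 0.7485 m/s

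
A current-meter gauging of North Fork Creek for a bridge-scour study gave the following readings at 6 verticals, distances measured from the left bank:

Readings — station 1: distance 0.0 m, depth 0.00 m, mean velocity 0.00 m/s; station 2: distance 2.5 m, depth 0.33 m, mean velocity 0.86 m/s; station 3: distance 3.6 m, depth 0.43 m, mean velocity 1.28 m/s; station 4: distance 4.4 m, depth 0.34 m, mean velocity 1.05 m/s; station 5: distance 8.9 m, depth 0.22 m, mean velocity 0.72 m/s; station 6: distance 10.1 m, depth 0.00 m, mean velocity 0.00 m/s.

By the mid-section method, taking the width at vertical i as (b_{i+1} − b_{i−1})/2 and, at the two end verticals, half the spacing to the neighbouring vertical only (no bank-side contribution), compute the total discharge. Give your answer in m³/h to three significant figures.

w_2 = (3.6 − 0.0)/2 = 1.8 m; q_2 = 0.86 × 0.33 × 1.8 = 0.5108 m³/s
w_3 = (4.4 − 2.5)/2 = 0.95 m; q_3 = 1.28 × 0.43 × 0.95 = 0.5229 m³/s
w_4 = (8.9 − 3.6)/2 = 2.65 m; q_4 = 1.05 × 0.34 × 2.65 = 0.9461 m³/s
w_5 = (10.1 − 4.4)/2 = 2.85 m; q_5 = 0.72 × 0.22 × 2.85 = 0.4514 m³/s
Stations 1, 6 contribute zero (depth or velocity is 0).
Q = Σ qᵢ = 2.431 m³/s
= 2.431 × 3600 = 8752 m³/h

8750 m³/h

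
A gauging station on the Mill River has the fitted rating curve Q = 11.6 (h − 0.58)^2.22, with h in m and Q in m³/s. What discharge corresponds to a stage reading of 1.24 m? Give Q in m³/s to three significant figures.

Q = 11.6 × (1.24 − 0.58)^2.22 = 11.6 × 0.66^2.22 = 4.612 m³/s

4.61 m³/s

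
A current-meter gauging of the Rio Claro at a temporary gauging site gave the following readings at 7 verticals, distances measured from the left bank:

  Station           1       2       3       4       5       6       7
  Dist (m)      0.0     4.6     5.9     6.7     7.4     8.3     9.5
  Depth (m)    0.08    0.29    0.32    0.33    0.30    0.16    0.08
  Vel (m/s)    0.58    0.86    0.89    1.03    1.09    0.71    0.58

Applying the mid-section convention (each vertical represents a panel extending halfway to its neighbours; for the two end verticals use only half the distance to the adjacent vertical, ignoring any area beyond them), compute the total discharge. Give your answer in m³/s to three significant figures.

w_1 = (4.6 − 0.0)/2 = 2.3 m; q_1 = 0.58 × 0.08 × 2.3 = 0.1067 m³/s
w_2 = (5.9 − 0.0)/2 = 2.95 m; q_2 = 0.86 × 0.29 × 2.95 = 0.7357 m³/s
w_3 = (6.7 − 4.6)/2 = 1.05 m; q_3 = 0.89 × 0.32 × 1.05 = 0.2990 m³/s
w_4 = (7.4 − 5.9)/2 = 0.75 m; q_4 = 1.03 × 0.33 × 0.75 = 0.2549 m³/s
w_5 = (8.3 − 6.7)/2 = 0.8 m; q_5 = 1.09 × 0.30 × 0.8 = 0.2616 m³/s
w_6 = (9.5 − 7.4)/2 = 1.05 m; q_6 = 0.71 × 0.16 × 1.05 = 0.1193 m³/s
w_7 = (9.5 − 8.3)/2 = 0.6 m; q_7 = 0.58 × 0.08 × 0.6 = 0.02784 m³/s
Q = Σ qᵢ = 1.805 m³/s

1.81 m³/s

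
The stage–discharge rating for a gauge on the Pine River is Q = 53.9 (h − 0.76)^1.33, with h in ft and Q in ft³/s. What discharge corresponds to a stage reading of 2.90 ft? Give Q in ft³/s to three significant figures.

Q = 53.9 × (2.90 − 0.76)^1.33 = 53.9 × 2.14^1.33 = 148.3 ft³/s

148 ft³/s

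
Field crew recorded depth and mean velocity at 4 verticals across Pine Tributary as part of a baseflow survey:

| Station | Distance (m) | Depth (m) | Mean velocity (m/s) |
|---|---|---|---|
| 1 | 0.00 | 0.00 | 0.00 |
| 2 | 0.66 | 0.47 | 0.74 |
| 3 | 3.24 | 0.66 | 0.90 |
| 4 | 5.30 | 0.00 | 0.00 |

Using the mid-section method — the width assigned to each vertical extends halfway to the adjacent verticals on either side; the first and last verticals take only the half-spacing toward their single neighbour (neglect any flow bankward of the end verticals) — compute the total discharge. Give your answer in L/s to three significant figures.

1940 L/s

w_2 = (3.24 − 0.00)/2 = 1.62 m; q_2 = 0.74 × 0.47 × 1.62 = 0.5634 m³/s
w_3 = (5.30 − 0.66)/2 = 2.32 m; q_3 = 0.90 × 0.66 × 2.32 = 1.378 m³/s
Stations 1, 4 contribute zero (depth or velocity is 0).
Q = Σ qᵢ = 1.942 m³/s
= 1.942 × 1000 = 1942 L/s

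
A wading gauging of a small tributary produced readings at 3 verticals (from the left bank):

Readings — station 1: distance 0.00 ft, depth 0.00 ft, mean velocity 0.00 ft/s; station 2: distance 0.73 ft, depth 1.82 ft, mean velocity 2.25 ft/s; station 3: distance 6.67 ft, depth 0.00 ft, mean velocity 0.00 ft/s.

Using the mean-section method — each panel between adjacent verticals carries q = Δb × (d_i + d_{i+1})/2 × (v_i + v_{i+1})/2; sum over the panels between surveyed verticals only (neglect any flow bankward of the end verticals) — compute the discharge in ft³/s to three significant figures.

Panel 1-2: Δb = 0.73 ft, d̄ = (0.00+1.82)/2 = 0.91, v̄ = (0.00+2.25)/2 = 1.125 → q = 0.73×0.91×1.125 = 0.7473 ft³/s
Panel 2-3: Δb = 5.94 ft, d̄ = (1.82+0.00)/2 = 0.91, v̄ = (2.25+0.00)/2 = 1.125 → q = 5.94×0.91×1.125 = 6.081 ft³/s
Q = Σ q = 6.828 ft³/s

6.83 ft³/s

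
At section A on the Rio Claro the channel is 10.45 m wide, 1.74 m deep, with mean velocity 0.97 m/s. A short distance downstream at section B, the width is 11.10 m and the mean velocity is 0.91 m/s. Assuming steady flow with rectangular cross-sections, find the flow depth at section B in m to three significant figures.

Q = A₁V₁ = (10.45×1.74) × 0.97 = 17.64 m³/s
d₂ = Q/(b₂ V₂) = 17.64/(11.10×0.91) = 1.746 m

1.75 m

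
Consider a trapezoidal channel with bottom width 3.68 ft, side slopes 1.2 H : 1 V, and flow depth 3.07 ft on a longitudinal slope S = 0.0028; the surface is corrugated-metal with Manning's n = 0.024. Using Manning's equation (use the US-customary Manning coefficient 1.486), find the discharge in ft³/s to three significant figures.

106 ft³/s

A = (b + z·y)·y = (3.68 + 1.2×3.07)×3.07 = 22.61 ft²
P = b + 2y√(1+z²) = 3.68 + 2×3.07×√(1+1.2²) = 13.27 ft
R = A/P = 22.61/13.27 = 1.704 ft
Q = (1.486/n)·A·R^(2/3)·S^(1/2) = (1.486/0.024) × 22.61 × 1.704^(2/3) × 0.0028^(1/2) = 105.7 ft³/s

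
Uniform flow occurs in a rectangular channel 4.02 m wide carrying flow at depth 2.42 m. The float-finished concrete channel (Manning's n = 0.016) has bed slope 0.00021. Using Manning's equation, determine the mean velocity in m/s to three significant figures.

A = b·y = 4.02 × 2.42 = 9.728 m²
P = b + 2y = 4.02 + 2×2.42 = 8.860 m
R = A/P = 9.728/8.860 = 1.098 m
Q = (1/n)·A·R^(2/3)·S^(1/2) = (1/0.016) × 9.728 × 1.098^(2/3) × 0.00021^(1/2) = 9.378 m³/s
V = Q/A = 9.378/9.728 = 0.9640 m/s

0.964 m/s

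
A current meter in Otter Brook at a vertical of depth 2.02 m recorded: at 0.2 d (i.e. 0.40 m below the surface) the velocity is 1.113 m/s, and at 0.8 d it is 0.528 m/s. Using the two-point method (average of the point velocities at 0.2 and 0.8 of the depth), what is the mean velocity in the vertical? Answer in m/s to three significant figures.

v̄ = (1.113 + 0.528) / 2 = 0.8205 m/s

0.821 m/s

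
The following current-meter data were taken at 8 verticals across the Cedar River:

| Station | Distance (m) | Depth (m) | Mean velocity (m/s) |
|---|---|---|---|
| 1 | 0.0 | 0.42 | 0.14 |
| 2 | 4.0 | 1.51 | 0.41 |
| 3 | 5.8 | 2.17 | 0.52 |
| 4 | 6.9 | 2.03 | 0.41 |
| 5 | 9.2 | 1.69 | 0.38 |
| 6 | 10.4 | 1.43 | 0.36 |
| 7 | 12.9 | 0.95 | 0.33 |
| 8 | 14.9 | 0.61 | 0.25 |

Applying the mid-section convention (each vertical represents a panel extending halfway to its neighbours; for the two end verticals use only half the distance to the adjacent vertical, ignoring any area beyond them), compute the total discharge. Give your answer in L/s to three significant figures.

w_1 = (4.0 − 0.0)/2 = 2 m; q_1 = 0.14 × 0.42 × 2 = 0.1176 m³/s
w_2 = (5.8 − 0.0)/2 = 2.9 m; q_2 = 0.41 × 1.51 × 2.9 = 1.795 m³/s
w_3 = (6.9 − 4.0)/2 = 1.45 m; q_3 = 0.52 × 2.17 × 1.45 = 1.636 m³/s
w_4 = (9.2 − 5.8)/2 = 1.7 m; q_4 = 0.41 × 2.03 × 1.7 = 1.415 m³/s
w_5 = (10.4 − 6.9)/2 = 1.75 m; q_5 = 0.38 × 1.69 × 1.75 = 1.124 m³/s
w_6 = (12.9 − 9.2)/2 = 1.85 m; q_6 = 0.36 × 1.43 × 1.85 = 0.9524 m³/s
w_7 = (14.9 − 10.4)/2 = 2.25 m; q_7 = 0.33 × 0.95 × 2.25 = 0.7054 m³/s
w_8 = (14.9 − 12.9)/2 = 1 m; q_8 = 0.25 × 0.61 × 1 = 0.1525 m³/s
Q = Σ qᵢ = 7.898 m³/s
= 7.898 × 1000 = 7898 L/s

7900 L/s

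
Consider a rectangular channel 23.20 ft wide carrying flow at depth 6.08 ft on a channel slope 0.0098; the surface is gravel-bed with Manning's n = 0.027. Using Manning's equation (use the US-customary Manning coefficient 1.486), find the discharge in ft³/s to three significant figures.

A = b·y = 23.20 × 6.08 = 141.1 ft²
P = b + 2y = 23.20 + 2×6.08 = 35.36 ft
R = A/P = 141.1/35.36 = 3.989 ft
Q = (1.486/n)·A·R^(2/3)·S^(1/2) = (1.486/0.027) × 141.1 × 3.989^(2/3) × 0.0098^(1/2) = 1933 ft³/s

1930 ft³/s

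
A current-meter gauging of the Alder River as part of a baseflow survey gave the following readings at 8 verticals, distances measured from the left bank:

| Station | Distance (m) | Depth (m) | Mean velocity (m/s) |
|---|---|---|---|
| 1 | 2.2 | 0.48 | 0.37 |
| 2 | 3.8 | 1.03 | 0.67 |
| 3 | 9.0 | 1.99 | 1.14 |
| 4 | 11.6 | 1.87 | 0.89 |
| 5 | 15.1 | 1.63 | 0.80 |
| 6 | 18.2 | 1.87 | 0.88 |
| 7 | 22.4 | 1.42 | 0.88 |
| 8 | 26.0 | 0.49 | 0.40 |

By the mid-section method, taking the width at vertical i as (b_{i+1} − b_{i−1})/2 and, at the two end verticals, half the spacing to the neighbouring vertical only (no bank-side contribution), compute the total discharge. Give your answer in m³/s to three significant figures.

w_1 = (3.8 − 2.2)/2 = 0.8 m; q_1 = 0.37 × 0.48 × 0.8 = 0.1421 m³/s
w_2 = (9.0 − 2.2)/2 = 3.4 m; q_2 = 0.67 × 1.03 × 3.4 = 2.346 m³/s
w_3 = (11.6 − 3.8)/2 = 3.9 m; q_3 = 1.14 × 1.99 × 3.9 = 8.848 m³/s
w_4 = (15.1 − 9.0)/2 = 3.05 m; q_4 = 0.89 × 1.87 × 3.05 = 5.076 m³/s
w_5 = (18.2 − 11.6)/2 = 3.3 m; q_5 = 0.80 × 1.63 × 3.3 = 4.303 m³/s
w_6 = (22.4 − 15.1)/2 = 3.65 m; q_6 = 0.88 × 1.87 × 3.65 = 6.006 m³/s
w_7 = (26.0 − 18.2)/2 = 3.9 m; q_7 = 0.88 × 1.42 × 3.9 = 4.873 m³/s
w_8 = (26.0 − 22.4)/2 = 1.8 m; q_8 = 0.40 × 0.49 × 1.8 = 0.3528 m³/s
Q = Σ qᵢ = 31.95 m³/s

31.9 m³/s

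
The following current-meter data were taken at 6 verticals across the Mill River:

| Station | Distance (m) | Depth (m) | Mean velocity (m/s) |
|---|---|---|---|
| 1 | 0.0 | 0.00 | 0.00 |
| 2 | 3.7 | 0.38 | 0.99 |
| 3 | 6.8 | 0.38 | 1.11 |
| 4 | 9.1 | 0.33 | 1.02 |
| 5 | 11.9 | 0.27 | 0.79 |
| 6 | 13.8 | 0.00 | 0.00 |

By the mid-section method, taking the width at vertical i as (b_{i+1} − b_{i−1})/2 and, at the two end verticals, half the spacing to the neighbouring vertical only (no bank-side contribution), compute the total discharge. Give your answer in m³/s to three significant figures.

3.78 m³/s

w_2 = (6.8 − 0.0)/2 = 3.4 m; q_2 = 0.99 × 0.38 × 3.4 = 1.279 m³/s
w_3 = (9.1 − 3.7)/2 = 2.7 m; q_3 = 1.11 × 0.38 × 2.7 = 1.139 m³/s
w_4 = (11.9 − 6.8)/2 = 2.55 m; q_4 = 1.02 × 0.33 × 2.55 = 0.8583 m³/s
w_5 = (13.8 − 9.1)/2 = 2.35 m; q_5 = 0.79 × 0.27 × 2.35 = 0.5013 m³/s
Stations 1, 6 contribute zero (depth or velocity is 0).
Q = Σ qᵢ = 3.778 m³/s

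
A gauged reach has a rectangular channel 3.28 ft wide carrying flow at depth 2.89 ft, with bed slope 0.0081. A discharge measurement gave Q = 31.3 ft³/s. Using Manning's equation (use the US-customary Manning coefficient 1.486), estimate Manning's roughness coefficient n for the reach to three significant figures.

0.0417

A = b·y = 3.28 × 2.89 = 9.479 ft²
P = b + 2y = 3.28 + 2×2.89 = 9.060 ft
R = A/P = 9.479/9.060 = 1.046 ft
n = (1.486/Q)·A·R^(2/3)·S^(1/2) = (1.486/31.3) × 9.479 × 1.031 × 0.09000 = 0.04174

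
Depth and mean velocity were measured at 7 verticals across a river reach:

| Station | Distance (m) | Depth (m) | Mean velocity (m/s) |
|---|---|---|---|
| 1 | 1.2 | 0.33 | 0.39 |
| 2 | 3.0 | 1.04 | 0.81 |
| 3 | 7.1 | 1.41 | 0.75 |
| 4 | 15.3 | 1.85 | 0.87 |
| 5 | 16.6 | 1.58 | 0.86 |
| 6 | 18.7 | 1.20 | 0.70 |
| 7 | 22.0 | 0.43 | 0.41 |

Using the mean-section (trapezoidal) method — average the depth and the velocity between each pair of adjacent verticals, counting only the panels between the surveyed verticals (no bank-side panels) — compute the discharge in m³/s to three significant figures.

21.2 m³/s

Panel 1-2: Δb = 1.8 m, d̄ = (0.33+1.04)/2 = 0.685, v̄ = (0.39+0.81)/2 = 0.6 → q = 1.8×0.685×0.6 = 0.7398 m³/s
Panel 2-3: Δb = 4.1 m, d̄ = (1.04+1.41)/2 = 1.225, v̄ = (0.81+0.75)/2 = 0.78 → q = 4.1×1.225×0.78 = 3.918 m³/s
Panel 3-4: Δb = 8.2 m, d̄ = (1.41+1.85)/2 = 1.63, v̄ = (0.75+0.87)/2 = 0.81 → q = 8.2×1.63×0.81 = 10.83 m³/s
Panel 4-5: Δb = 1.3 m, d̄ = (1.85+1.58)/2 = 1.715, v̄ = (0.87+0.86)/2 = 0.865 → q = 1.3×1.715×0.865 = 1.929 m³/s
Panel 5-6: Δb = 2.1 m, d̄ = (1.58+1.20)/2 = 1.39, v̄ = (0.86+0.70)/2 = 0.78 → q = 2.1×1.39×0.78 = 2.277 m³/s
Panel 6-7: Δb = 3.3 m, d̄ = (1.20+0.43)/2 = 0.815, v̄ = (0.70+0.41)/2 = 0.555 → q = 3.3×0.815×0.555 = 1.493 m³/s
Q = Σ q = 21.18 m³/s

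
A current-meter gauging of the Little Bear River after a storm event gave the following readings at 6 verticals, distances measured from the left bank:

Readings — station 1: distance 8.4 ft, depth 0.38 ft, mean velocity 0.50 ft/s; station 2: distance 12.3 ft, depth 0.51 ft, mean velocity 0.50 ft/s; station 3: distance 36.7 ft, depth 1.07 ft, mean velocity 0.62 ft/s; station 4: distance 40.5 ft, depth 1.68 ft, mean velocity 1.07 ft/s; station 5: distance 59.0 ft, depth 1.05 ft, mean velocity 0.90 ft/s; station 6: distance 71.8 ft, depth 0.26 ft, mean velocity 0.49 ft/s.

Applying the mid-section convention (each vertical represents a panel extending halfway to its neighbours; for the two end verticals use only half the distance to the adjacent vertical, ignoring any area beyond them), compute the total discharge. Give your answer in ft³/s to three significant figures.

49.0 ft³/s

w_1 = (12.3 − 8.4)/2 = 1.95 ft; q_1 = 0.50 × 0.38 × 1.95 = 0.3705 ft³/s
w_2 = (36.7 − 8.4)/2 = 14.15 ft; q_2 = 0.50 × 0.51 × 14.15 = 3.608 ft³/s
w_3 = (40.5 − 12.3)/2 = 14.1 ft; q_3 = 0.62 × 1.07 × 14.1 = 9.354 ft³/s
w_4 = (59.0 − 36.7)/2 = 11.15 ft; q_4 = 1.07 × 1.68 × 11.15 = 20.04 ft³/s
w_5 = (71.8 − 40.5)/2 = 15.65 ft; q_5 = 0.90 × 1.05 × 15.65 = 14.79 ft³/s
w_6 = (71.8 − 59.0)/2 = 6.4 ft; q_6 = 0.49 × 0.26 × 6.4 = 0.8154 ft³/s
Q = Σ qᵢ = 48.98 ft³/s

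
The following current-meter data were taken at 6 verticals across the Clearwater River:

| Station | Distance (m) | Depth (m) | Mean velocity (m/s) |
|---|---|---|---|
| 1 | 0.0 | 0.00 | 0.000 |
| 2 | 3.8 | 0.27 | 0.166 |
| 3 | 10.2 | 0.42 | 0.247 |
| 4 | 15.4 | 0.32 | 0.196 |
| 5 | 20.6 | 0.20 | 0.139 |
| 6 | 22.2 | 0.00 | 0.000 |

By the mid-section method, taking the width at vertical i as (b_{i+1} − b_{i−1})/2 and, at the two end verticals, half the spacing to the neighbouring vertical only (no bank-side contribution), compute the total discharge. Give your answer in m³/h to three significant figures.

4500 m³/h

w_2 = (10.2 − 0.0)/2 = 5.1 m; q_2 = 0.166 × 0.27 × 5.1 = 0.2286 m³/s
w_3 = (15.4 − 3.8)/2 = 5.8 m; q_3 = 0.247 × 0.42 × 5.8 = 0.6017 m³/s
w_4 = (20.6 − 10.2)/2 = 5.2 m; q_4 = 0.196 × 0.32 × 5.2 = 0.3261 m³/s
w_5 = (22.2 − 15.4)/2 = 3.4 m; q_5 = 0.139 × 0.20 × 3.4 = 0.09452 m³/s
Stations 1, 6 contribute zero (depth or velocity is 0).
Q = Σ qᵢ = 1.251 m³/s
= 1.251 × 3600 = 4503 m³/h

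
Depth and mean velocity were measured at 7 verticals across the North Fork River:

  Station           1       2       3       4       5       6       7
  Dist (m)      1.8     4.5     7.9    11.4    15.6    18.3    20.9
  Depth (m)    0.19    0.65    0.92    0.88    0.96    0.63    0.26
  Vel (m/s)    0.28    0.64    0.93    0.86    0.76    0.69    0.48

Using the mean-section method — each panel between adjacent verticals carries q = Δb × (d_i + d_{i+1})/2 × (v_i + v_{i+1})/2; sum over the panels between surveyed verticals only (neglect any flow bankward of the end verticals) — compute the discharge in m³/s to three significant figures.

Panel 1-2: Δb = 2.7 m, d̄ = (0.19+0.65)/2 = 0.42, v̄ = (0.28+0.64)/2 = 0.46 → q = 2.7×0.42×0.46 = 0.5216 m³/s
Panel 2-3: Δb = 3.4 m, d̄ = (0.65+0.92)/2 = 0.785, v̄ = (0.64+0.93)/2 = 0.785 → q = 3.4×0.785×0.785 = 2.095 m³/s
Panel 3-4: Δb = 3.5 m, d̄ = (0.92+0.88)/2 = 0.9, v̄ = (0.93+0.86)/2 = 0.895 → q = 3.5×0.9×0.895 = 2.819 m³/s
Panel 4-5: Δb = 4.2 m, d̄ = (0.88+0.96)/2 = 0.92, v̄ = (0.86+0.76)/2 = 0.81 → q = 4.2×0.92×0.81 = 3.130 m³/s
Panel 5-6: Δb = 2.7 m, d̄ = (0.96+0.63)/2 = 0.795, v̄ = (0.76+0.69)/2 = 0.725 → q = 2.7×0.795×0.725 = 1.556 m³/s
Panel 6-7: Δb = 2.6 m, d̄ = (0.63+0.26)/2 = 0.445, v̄ = (0.69+0.48)/2 = 0.585 → q = 2.6×0.445×0.585 = 0.6768 m³/s
Q = Σ q = 10.80 m³/s

10.8 m³/s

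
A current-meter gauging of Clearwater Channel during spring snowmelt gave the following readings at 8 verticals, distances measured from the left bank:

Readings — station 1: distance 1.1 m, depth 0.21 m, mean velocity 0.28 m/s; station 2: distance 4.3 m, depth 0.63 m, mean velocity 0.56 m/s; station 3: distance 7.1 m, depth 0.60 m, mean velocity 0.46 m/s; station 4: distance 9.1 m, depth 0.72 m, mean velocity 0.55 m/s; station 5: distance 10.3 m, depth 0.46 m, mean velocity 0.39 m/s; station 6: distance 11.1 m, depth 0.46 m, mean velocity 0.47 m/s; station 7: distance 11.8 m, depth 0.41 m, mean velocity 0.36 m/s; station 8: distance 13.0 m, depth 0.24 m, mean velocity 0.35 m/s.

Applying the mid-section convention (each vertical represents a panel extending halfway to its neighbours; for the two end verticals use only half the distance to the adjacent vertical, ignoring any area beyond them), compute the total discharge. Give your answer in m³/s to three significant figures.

2.98 m³/s

w_1 = (4.3 − 1.1)/2 = 1.6 m; q_1 = 0.28 × 0.21 × 1.6 = 0.09408 m³/s
w_2 = (7.1 − 1.1)/2 = 3 m; q_2 = 0.56 × 0.63 × 3 = 1.058 m³/s
w_3 = (9.1 − 4.3)/2 = 2.4 m; q_3 = 0.46 × 0.60 × 2.4 = 0.6624 m³/s
w_4 = (10.3 − 7.1)/2 = 1.6 m; q_4 = 0.55 × 0.72 × 1.6 = 0.6336 m³/s
w_5 = (11.1 − 9.1)/2 = 1 m; q_5 = 0.39 × 0.46 × 1 = 0.1794 m³/s
w_6 = (11.8 − 10.3)/2 = 0.75 m; q_6 = 0.47 × 0.46 × 0.75 = 0.1622 m³/s
w_7 = (13.0 − 11.1)/2 = 0.95 m; q_7 = 0.36 × 0.41 × 0.95 = 0.1402 m³/s
w_8 = (13.0 − 11.8)/2 = 0.6 m; q_8 = 0.35 × 0.24 × 0.6 = 0.05040 m³/s
Q = Σ qᵢ = 2.981 m³/s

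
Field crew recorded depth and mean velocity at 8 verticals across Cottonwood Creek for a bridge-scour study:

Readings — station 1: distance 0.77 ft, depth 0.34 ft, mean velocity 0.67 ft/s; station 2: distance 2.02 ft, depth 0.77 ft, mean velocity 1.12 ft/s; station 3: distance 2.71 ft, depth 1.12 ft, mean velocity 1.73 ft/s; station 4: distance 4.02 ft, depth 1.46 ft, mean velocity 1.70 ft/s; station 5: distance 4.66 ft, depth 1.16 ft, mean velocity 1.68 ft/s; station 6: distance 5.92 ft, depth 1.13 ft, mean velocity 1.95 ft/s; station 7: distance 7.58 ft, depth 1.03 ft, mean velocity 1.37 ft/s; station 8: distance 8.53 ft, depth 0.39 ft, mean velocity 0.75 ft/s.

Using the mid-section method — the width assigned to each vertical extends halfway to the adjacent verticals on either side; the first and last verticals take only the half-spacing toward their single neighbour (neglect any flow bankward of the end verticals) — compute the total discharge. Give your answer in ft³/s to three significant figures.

w_1 = (2.02 − 0.77)/2 = 0.625 ft; q_1 = 0.67 × 0.34 × 0.625 = 0.1424 ft³/s
w_2 = (2.71 − 0.77)/2 = 0.97 ft; q_2 = 1.12 × 0.77 × 0.97 = 0.8365 ft³/s
w_3 = (4.02 − 2.02)/2 = 1 ft; q_3 = 1.73 × 1.12 × 1 = 1.938 ft³/s
w_4 = (4.66 − 2.71)/2 = 0.975 ft; q_4 = 1.70 × 1.46 × 0.975 = 2.420 ft³/s
w_5 = (5.92 − 4.02)/2 = 0.95 ft; q_5 = 1.68 × 1.16 × 0.95 = 1.851 ft³/s
w_6 = (7.58 − 4.66)/2 = 1.46 ft; q_6 = 1.95 × 1.13 × 1.46 = 3.217 ft³/s
w_7 = (8.53 − 5.92)/2 = 1.305 ft; q_7 = 1.37 × 1.03 × 1.305 = 1.841 ft³/s
w_8 = (8.53 − 7.58)/2 = 0.475 ft; q_8 = 0.75 × 0.39 × 0.475 = 0.1389 ft³/s
Q = Σ qᵢ = 12.39 ft³/s

12.4 ft³/s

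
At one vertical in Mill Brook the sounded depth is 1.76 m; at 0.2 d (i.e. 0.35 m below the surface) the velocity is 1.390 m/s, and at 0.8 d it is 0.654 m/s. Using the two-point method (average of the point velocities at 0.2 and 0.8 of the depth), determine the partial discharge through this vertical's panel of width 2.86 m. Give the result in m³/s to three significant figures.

v̄ = (1.390 + 0.654) / 2 = 1.022 m/s
q = v̄ × d × w = 1.022 × 1.76 × 2.86 = 5.144 m³/s

5.14 m³/s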